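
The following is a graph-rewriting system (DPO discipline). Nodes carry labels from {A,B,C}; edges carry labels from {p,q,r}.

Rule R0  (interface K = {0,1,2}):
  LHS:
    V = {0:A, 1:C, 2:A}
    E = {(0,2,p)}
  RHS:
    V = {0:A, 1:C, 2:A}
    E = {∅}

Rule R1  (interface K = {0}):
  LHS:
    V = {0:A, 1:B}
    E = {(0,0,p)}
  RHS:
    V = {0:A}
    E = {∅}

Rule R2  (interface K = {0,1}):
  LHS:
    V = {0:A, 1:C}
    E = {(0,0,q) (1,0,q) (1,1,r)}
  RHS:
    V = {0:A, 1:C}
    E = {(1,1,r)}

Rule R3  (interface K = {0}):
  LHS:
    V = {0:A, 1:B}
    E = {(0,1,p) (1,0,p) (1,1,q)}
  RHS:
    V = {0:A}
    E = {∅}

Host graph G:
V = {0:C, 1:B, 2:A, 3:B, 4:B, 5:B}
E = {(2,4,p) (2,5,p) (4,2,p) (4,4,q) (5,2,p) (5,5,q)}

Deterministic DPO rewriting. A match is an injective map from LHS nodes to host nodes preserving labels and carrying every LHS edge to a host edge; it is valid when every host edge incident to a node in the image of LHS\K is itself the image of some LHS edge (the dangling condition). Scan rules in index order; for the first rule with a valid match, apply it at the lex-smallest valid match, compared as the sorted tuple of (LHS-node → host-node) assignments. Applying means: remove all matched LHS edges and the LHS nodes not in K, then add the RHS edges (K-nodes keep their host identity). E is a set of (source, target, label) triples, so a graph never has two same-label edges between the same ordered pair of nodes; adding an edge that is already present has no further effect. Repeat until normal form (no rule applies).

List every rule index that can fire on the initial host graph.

Answer: [R3]

Rewrite trace:
R0: no valid match — LHS pattern not found
R1: no valid match — LHS pattern not found
R2: no valid match — LHS pattern not found
R3: 2 valid matches — {0↦2, 1↦4}, {0↦2, 1↦5}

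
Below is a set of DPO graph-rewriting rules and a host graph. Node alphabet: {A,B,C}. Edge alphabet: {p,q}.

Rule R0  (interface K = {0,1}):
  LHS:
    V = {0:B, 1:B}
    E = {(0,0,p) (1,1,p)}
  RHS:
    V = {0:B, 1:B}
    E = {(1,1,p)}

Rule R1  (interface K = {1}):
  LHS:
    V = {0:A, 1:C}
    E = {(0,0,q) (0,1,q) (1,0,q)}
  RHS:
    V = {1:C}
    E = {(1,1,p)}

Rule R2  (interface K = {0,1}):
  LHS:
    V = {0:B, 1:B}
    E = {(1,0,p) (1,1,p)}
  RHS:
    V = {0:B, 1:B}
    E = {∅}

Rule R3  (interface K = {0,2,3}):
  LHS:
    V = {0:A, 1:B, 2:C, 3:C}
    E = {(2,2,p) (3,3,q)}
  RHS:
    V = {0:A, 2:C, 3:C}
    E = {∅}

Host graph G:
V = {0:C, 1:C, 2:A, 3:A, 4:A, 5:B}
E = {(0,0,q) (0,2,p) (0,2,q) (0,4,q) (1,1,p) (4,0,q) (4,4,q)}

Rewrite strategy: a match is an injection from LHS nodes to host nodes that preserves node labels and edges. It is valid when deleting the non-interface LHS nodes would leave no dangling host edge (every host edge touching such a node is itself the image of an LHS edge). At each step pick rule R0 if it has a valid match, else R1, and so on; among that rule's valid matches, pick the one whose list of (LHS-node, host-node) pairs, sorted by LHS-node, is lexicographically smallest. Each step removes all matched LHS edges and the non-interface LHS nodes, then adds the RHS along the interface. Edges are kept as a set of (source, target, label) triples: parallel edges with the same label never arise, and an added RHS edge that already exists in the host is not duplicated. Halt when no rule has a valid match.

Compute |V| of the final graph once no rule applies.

start.  V:6 E:7  edges: 0-q->0 0-p->2 0-q->2 0-q->4 1-p->1 4-q->0 4-q->4
1. fire R1 via {0↦4, 1↦0}  →  V:5 E:5  edges: 0-p->0 0-q->0 0-p->2 0-q->2 1-p->1
2. fire R3 via {0↦2, 1↦5, 2↦1, 3↦0}  →  V:4 E:3  edges: 0-p->0 0-p->2 0-q->2
normal form: no rule applies after step 2
NF nodes: {0:C, 1:C, 2:A, 3:A}

Answer: 4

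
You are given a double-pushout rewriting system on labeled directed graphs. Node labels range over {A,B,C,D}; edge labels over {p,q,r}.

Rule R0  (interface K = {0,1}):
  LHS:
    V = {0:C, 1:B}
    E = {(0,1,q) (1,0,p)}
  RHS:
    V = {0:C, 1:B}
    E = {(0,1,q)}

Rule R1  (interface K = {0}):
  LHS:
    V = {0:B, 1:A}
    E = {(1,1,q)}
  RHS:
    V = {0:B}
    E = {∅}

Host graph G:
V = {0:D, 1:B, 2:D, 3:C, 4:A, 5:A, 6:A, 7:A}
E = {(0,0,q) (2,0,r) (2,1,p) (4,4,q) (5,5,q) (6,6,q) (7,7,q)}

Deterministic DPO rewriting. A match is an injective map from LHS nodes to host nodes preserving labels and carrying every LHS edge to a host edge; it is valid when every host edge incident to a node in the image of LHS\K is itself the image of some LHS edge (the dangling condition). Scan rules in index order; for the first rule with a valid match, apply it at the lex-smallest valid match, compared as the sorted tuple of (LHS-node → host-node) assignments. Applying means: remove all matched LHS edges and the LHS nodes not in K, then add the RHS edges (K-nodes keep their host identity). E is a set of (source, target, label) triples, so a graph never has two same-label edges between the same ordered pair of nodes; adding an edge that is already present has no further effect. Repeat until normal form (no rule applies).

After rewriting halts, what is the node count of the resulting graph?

start.  V:8 E:7  edges: 0-q->0 2-r->0 2-p->1 4-q->4 5-q->5 6-q->6 7-q->7
1. fire R1 via {0↦1, 1↦4}  →  V:7 E:6  edges: 0-q->0 2-r->0 2-p->1 5-q->5 6-q->6 7-q->7
2. fire R1 via {0↦1, 1↦5}  →  V:6 E:5  edges: 0-q->0 2-r->0 2-p->1 6-q->6 7-q->7
3. fire R1 via {0↦1, 1↦6}  →  V:5 E:4  edges: 0-q->0 2-r->0 2-p->1 7-q->7
4. fire R1 via {0↦1, 1↦7}  →  V:4 E:3  edges: 0-q->0 2-r->0 2-p->1
final graph: no rule applies after step 4
NF nodes: {0:D, 1:B, 2:D, 3:C}

Answer: 4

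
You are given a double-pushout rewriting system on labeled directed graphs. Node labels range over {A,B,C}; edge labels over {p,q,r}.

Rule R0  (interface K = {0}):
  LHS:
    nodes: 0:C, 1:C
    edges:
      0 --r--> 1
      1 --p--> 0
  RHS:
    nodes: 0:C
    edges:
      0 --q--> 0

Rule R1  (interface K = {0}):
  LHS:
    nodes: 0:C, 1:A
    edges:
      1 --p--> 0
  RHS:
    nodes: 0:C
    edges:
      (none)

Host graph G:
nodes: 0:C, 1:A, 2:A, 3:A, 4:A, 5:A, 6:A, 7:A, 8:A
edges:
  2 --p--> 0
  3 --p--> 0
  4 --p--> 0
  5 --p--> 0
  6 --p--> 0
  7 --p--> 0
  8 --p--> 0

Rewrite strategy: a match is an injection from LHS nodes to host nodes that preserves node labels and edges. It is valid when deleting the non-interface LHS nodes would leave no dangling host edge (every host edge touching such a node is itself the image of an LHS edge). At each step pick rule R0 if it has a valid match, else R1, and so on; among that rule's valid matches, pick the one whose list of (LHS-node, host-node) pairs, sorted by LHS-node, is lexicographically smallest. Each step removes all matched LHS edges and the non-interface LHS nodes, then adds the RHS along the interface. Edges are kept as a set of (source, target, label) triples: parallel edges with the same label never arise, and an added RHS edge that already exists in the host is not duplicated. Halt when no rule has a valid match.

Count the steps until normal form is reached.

initial: |V|=9 |E|=7  E = 2-p->0 3-p->0 4-p->0 5-p->0 6-p->0 7-p->0 8-p->0
step 1: apply R1 at {0↦0, 1↦2}  → |V|=8 |E|=6  E = 3-p->0 4-p->0 5-p->0 6-p->0 7-p->0 8-p->0
step 2: apply R1 at {0↦0, 1↦3}  → |V|=7 |E|=5  E = 4-p->0 5-p->0 6-p->0 7-p->0 8-p->0
step 3: apply R1 at {0↦0, 1↦4}  → |V|=6 |E|=4  E = 5-p->0 6-p->0 7-p->0 8-p->0
step 4: apply R1 at {0↦0, 1↦5}  → |V|=5 |E|=3  E = 6-p->0 7-p->0 8-p->0
step 5: apply R1 at {0↦0, 1↦6}  → |V|=4 |E|=2  E = 7-p->0 8-p->0
step 6: apply R1 at {0↦0, 1↦7}  → |V|=3 |E|=1  E = 8-p->0
step 7: apply R1 at {0↦0, 1↦8}  → |V|=2 |E|=0  E = ∅
halt: no rule applies after step 7

Answer: 7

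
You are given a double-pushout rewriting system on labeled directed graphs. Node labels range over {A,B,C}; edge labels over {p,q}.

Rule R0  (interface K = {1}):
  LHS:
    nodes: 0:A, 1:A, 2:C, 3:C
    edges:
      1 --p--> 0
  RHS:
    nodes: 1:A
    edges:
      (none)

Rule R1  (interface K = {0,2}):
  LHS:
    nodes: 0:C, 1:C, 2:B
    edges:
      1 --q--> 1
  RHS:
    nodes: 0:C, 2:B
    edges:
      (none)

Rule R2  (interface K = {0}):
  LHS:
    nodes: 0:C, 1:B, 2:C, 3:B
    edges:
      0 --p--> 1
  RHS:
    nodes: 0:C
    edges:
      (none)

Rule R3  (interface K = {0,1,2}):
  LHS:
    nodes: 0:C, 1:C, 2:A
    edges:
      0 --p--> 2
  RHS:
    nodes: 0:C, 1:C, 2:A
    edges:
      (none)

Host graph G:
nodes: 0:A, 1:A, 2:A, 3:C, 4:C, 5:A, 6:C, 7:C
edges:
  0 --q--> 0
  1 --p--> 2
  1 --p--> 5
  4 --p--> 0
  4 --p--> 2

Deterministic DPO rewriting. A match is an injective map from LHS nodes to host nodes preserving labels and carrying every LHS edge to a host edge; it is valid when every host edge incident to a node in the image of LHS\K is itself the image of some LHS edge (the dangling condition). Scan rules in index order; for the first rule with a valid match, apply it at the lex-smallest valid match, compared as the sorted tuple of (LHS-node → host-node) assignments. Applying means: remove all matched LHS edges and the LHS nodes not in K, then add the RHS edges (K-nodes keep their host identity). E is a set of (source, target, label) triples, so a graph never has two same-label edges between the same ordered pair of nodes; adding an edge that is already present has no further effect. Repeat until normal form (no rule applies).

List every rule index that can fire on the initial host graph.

Answer: [R0,R3]

Steps:
R0: 6 valid matches — {0↦5, 1↦1, 2↦3, 3↦6}, {0↦5, 1↦1, 2↦3, 3↦7}, {0↦5, 1↦1, 2↦6, 3↦3} (+3 more)
R1: no valid match — LHS pattern not found
R2: no valid match — LHS pattern not found
R3: 6 valid matches — {0↦4, 1↦3, 2↦0}, {0↦4, 1↦3, 2↦2}, {0↦4, 1↦6, 2↦0} (+3 more)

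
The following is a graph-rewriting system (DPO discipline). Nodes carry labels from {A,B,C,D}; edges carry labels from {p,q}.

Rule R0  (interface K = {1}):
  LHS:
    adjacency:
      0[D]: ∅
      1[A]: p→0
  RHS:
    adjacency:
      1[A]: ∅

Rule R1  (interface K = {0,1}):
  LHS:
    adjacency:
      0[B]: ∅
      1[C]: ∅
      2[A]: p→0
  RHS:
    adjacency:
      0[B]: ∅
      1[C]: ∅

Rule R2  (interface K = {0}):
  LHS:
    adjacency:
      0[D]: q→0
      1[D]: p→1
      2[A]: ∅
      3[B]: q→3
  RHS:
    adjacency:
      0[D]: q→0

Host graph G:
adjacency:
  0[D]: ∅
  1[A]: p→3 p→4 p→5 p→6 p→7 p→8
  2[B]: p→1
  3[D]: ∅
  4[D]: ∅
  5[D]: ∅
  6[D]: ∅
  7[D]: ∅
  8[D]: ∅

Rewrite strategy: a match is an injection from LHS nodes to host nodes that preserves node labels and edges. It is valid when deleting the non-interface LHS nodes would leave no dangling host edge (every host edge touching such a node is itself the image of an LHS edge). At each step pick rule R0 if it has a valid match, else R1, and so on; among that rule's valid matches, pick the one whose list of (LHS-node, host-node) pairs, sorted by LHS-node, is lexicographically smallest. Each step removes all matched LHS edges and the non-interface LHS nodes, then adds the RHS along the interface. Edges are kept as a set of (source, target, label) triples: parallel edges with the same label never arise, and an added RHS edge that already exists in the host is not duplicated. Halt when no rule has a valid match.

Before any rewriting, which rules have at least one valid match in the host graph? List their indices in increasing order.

Answer: [R0]

Steps:
R0: 6 valid matches — {0↦3, 1↦1}, {0↦4, 1↦1}, {0↦5, 1↦1} (+3 more)
R1: no valid match — LHS pattern not found
R2: no valid match — LHS pattern not found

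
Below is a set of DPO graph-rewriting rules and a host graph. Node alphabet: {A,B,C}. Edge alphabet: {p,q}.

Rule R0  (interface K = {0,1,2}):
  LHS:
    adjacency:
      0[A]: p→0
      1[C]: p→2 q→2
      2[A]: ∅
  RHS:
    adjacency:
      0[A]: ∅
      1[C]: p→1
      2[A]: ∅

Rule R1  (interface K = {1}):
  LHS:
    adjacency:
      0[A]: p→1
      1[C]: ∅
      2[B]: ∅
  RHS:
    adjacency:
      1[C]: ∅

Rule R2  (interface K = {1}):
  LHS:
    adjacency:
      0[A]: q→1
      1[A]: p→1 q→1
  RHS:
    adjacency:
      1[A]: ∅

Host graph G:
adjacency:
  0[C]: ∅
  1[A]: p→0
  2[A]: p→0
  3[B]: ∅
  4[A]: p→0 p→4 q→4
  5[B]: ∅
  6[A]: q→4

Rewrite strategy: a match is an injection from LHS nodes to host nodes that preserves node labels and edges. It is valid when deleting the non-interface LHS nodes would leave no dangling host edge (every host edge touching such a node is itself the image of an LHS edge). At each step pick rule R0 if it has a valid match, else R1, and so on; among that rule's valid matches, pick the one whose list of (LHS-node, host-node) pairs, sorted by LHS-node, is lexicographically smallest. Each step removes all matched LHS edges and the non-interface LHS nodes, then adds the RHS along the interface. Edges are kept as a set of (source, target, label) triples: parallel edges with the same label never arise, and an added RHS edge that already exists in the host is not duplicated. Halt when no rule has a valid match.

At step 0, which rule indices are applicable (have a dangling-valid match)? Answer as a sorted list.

Answer: [R1,R2]

Derivation:
R0: no valid match — LHS pattern not found
R1: 4 valid matches — {0↦1, 1↦0, 2↦3}, {0↦1, 1↦0, 2↦5}, {0↦2, 1↦0, 2↦3} (+1 more)
R2: 1 valid match — {0↦6, 1↦4}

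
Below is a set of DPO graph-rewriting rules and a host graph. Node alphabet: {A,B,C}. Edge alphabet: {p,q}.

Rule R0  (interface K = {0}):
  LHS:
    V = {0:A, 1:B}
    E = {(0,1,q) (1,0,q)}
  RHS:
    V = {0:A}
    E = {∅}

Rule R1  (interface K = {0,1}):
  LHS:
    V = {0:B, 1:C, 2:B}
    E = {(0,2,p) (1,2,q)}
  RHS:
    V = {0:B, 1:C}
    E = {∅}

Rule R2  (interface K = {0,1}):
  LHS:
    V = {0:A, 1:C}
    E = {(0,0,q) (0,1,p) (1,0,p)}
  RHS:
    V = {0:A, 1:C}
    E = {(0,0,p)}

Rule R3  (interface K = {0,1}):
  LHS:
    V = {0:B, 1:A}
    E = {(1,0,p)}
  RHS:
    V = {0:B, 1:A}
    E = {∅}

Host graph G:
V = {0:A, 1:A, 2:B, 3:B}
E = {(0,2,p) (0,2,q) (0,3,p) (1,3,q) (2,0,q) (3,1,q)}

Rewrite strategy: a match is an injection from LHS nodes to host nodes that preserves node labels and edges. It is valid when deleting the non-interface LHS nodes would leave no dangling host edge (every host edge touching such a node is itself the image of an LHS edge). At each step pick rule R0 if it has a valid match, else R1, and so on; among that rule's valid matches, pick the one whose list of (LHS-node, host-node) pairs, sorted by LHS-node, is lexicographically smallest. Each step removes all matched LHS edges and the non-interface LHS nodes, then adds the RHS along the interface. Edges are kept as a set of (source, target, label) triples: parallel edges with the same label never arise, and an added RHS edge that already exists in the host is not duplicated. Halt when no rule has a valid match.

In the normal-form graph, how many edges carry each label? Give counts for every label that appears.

initial: |V|=4 |E|=6  E = 0-p->2 0-q->2 0-p->3 1-q->3 2-q->0 3-q->1
step 1: apply R3 at {0↦2, 1↦0}  → |V|=4 |E|=5  E = 0-q->2 0-p->3 1-q->3 2-q->0 3-q->1
step 2: apply R0 at {0↦0, 1↦2}  → |V|=3 |E|=3  E = 0-p->3 1-q->3 3-q->1
step 3: apply R3 at {0↦3, 1↦0}  → |V|=3 |E|=2  E = 1-q->3 3-q->1
step 4: apply R0 at {0↦1, 1↦3}  → |V|=2 |E|=0  E = ∅
normal form: no rule applies after step 4
NF edges: []

Answer: (no edges)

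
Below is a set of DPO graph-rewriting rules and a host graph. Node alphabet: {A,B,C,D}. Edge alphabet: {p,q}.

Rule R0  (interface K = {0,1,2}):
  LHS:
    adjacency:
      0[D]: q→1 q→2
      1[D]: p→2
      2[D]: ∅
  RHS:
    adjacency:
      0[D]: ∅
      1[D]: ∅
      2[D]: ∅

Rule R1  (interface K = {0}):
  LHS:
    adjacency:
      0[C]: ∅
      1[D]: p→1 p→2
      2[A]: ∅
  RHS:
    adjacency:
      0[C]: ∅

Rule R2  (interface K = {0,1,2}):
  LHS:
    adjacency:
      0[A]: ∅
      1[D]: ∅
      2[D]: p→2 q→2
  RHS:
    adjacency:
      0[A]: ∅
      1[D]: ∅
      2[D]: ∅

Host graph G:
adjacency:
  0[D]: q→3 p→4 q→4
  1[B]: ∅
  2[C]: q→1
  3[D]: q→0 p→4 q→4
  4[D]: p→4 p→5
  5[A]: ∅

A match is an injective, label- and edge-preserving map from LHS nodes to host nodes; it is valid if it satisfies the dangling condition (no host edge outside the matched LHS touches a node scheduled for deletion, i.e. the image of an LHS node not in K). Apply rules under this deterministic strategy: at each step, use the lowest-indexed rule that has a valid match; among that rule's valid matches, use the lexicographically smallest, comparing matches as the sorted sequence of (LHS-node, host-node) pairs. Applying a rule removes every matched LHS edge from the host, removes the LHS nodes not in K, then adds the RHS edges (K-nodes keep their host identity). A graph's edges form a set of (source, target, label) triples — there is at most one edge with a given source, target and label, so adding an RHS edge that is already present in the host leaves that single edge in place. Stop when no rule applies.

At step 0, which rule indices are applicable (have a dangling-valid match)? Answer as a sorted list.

Answer: [R0]

Rewrite trace:
R0: 2 valid matches — {0↦0, 1↦3, 2↦4}, {0↦3, 1↦0, 2↦4}
R1: no valid match — 1 raw match, all fail dangling condition
R2: no valid match — LHS pattern not found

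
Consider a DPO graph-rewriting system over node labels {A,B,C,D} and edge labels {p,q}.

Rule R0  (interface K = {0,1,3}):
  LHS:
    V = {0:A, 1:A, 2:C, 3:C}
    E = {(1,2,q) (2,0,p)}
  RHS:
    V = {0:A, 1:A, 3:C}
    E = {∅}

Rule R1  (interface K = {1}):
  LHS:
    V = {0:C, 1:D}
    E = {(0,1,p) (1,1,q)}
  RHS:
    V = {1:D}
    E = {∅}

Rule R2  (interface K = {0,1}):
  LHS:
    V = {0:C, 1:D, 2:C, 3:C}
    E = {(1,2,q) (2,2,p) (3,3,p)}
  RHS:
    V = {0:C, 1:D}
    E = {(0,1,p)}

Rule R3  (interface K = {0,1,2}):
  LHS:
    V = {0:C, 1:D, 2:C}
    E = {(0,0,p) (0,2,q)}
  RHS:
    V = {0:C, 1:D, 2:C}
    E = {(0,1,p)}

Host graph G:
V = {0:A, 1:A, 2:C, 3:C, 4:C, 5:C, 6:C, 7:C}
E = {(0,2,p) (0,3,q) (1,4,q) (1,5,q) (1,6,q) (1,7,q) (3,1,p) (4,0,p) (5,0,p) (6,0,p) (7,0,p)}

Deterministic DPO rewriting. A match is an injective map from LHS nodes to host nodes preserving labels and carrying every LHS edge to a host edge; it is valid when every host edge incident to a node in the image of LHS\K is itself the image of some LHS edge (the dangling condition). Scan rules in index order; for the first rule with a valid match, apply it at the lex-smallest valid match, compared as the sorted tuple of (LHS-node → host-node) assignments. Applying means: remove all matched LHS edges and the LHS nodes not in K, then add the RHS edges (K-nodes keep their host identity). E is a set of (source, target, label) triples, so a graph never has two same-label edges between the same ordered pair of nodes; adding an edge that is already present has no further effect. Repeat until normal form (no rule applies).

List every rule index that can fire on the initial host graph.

R0: 25 valid matches — {0↦0, 1↦1, 2↦4, 3↦2}, {0↦0, 1↦1, 2↦4, 3↦3}, {0↦0, 1↦1, 2↦4, 3↦5} (+22 more)
R1: no valid match — LHS pattern not found
R2: no valid match — LHS pattern not found
R3: no valid match — LHS pattern not found

Answer: [R0]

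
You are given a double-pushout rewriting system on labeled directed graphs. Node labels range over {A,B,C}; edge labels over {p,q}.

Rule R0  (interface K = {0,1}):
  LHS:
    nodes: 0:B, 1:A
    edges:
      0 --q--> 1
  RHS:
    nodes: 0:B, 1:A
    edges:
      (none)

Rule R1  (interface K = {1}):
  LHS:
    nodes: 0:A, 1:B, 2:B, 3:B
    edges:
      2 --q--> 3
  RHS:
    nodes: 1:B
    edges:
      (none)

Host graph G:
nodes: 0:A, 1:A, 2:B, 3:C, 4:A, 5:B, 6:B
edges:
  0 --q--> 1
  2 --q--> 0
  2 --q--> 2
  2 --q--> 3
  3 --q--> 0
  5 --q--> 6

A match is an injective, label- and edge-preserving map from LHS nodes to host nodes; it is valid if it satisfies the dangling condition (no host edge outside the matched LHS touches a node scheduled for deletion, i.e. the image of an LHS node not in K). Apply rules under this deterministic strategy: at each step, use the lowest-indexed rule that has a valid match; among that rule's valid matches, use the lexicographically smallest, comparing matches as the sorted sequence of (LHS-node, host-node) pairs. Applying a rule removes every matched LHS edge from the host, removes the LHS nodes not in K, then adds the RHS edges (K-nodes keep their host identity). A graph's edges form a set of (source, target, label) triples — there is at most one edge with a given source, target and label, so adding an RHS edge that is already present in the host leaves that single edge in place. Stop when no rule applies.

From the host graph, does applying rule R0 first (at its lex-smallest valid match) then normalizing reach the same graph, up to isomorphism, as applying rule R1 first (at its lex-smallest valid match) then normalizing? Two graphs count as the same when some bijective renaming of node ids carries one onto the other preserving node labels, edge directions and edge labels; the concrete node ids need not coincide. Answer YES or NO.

Answer: YES

Rewrite trace:
branch R0-first: apply at {0↦2, 1↦0} → |E|=5, then 1 more step(s) → NF |V|=4 |E|=4 V={0:A, 1:A, 2:B, 3:C} E=0-q->1 2-q->2 2-q->3 3-q->0
branch R1-first: apply at {0↦4, 1↦2, 2↦5, 3↦6} → |E|=5, then 1 more step(s) → NF |V|=4 |E|=4 V={0:A, 1:A, 2:B, 3:C} E=0-q->1 2-q->2 2-q->3 3-q->0
graphs isomorphic (equal up to label-preserving node renaming)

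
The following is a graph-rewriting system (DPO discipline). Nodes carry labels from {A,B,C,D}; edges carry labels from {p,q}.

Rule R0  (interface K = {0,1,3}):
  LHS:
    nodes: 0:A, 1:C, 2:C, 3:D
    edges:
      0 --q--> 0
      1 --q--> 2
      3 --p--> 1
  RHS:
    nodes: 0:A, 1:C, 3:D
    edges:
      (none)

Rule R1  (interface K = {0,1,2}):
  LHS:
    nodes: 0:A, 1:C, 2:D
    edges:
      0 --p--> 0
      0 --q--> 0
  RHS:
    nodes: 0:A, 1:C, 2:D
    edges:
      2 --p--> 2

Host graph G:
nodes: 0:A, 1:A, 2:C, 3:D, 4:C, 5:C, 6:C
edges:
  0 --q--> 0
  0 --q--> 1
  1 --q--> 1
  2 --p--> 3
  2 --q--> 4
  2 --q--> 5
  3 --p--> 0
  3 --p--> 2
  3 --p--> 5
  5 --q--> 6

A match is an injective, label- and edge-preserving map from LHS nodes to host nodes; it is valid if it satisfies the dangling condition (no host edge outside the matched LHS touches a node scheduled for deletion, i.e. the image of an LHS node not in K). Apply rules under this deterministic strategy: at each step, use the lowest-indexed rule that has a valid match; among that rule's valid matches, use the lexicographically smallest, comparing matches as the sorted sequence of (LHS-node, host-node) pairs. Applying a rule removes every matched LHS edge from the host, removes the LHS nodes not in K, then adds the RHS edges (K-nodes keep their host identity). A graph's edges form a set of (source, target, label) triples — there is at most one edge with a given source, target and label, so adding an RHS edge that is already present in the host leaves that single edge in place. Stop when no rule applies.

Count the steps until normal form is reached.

Answer: 2

Steps:
initial: |V|=7 |E|=10  E = 0-q->0 0-q->1 1-q->1 2-p->3 2-q->4 2-q->5 3-p->0 3-p->2 3-p->5 5-q->6
step 1: apply R0 at {0↦0, 1↦2, 2↦4, 3↦3}  → |V|=6 |E|=7  E = 0-q->1 1-q->1 2-p->3 2-q->5 3-p->0 3-p->5 5-q->6
step 2: apply R0 at {0↦1, 1↦5, 2↦6, 3↦3}  → |V|=5 |E|=4  E = 0-q->1 2-p->3 2-q->5 3-p->0
final graph: no rule applies after step 2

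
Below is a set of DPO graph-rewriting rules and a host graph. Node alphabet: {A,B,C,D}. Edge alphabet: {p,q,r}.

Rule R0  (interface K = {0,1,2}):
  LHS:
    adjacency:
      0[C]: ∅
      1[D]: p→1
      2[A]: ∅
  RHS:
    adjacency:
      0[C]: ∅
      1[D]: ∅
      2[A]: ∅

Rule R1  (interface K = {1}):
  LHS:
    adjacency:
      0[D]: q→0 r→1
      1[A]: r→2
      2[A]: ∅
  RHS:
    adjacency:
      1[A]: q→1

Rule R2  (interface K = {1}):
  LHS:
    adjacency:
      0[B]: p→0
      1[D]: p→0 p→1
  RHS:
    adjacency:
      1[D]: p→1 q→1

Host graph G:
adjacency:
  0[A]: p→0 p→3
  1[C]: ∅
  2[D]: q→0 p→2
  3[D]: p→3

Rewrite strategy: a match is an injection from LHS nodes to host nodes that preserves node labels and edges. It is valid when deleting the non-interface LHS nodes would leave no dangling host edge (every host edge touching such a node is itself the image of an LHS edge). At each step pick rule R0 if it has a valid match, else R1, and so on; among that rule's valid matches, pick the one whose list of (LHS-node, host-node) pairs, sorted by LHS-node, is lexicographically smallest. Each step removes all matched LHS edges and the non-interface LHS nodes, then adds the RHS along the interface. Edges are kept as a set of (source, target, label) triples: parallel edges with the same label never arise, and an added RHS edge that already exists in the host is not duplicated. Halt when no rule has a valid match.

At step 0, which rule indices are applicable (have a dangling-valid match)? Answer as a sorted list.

R0: 2 valid matches — {0↦1, 1↦2, 2↦0}, {0↦1, 1↦3, 2↦0}
R1: no valid match — LHS pattern not found
R2: no valid match — LHS pattern not found

Answer: [R0]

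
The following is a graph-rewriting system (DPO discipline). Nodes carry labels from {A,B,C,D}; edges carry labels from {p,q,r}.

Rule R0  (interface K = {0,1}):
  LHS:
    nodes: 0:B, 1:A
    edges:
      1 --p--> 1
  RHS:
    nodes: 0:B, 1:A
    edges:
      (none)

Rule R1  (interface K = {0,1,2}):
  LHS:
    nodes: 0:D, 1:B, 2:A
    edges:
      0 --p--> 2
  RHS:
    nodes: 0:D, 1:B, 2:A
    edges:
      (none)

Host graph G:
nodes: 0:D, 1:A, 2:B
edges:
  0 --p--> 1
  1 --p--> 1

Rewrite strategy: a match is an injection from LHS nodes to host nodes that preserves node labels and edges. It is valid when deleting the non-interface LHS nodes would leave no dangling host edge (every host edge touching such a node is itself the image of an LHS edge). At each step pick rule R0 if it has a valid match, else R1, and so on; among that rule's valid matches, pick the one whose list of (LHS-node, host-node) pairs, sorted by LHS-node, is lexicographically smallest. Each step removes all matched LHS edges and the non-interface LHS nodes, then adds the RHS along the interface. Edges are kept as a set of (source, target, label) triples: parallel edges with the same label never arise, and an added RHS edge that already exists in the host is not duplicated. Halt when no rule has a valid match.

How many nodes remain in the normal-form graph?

Answer: 3

Rewrite trace:
initial: |V|=3 |E|=2  E = 0-p->1 1-p->1
step 1: apply R0 at {0↦2, 1↦1}  → |V|=3 |E|=1  E = 0-p->1
step 2: apply R1 at {0↦0, 1↦2, 2↦1}  → |V|=3 |E|=0  E = ∅
final graph: no rule applies after step 2
NF nodes: {0:D, 1:A, 2:B}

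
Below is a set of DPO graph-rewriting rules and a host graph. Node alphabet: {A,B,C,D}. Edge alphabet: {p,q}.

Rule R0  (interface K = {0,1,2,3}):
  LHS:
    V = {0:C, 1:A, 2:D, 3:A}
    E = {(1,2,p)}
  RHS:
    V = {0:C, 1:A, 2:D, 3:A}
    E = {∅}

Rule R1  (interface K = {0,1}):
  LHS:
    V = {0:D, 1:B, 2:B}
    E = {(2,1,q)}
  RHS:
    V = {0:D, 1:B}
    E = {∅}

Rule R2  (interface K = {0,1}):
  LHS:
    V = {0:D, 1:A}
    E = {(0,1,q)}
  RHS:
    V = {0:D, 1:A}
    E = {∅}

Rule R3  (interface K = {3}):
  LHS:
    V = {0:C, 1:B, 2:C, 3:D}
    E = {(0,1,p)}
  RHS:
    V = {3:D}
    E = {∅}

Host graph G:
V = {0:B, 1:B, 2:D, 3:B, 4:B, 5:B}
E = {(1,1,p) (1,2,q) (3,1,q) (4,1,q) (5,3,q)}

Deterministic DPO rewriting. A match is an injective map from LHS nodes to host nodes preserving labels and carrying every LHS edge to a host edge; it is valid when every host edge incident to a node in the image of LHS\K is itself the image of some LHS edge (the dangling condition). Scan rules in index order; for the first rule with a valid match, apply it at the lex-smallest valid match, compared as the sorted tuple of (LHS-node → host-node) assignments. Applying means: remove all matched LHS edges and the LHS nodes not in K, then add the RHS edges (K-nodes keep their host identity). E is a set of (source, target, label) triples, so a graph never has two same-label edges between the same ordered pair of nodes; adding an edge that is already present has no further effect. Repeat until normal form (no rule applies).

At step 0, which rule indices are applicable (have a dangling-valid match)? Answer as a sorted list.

R0: no valid match — LHS pattern not found
R1: 2 valid matches — {0↦2, 1↦1, 2↦4}, {0↦2, 1↦3, 2↦5}
R2: no valid match — LHS pattern not found
R3: no valid match — LHS pattern not found

Answer: [R1]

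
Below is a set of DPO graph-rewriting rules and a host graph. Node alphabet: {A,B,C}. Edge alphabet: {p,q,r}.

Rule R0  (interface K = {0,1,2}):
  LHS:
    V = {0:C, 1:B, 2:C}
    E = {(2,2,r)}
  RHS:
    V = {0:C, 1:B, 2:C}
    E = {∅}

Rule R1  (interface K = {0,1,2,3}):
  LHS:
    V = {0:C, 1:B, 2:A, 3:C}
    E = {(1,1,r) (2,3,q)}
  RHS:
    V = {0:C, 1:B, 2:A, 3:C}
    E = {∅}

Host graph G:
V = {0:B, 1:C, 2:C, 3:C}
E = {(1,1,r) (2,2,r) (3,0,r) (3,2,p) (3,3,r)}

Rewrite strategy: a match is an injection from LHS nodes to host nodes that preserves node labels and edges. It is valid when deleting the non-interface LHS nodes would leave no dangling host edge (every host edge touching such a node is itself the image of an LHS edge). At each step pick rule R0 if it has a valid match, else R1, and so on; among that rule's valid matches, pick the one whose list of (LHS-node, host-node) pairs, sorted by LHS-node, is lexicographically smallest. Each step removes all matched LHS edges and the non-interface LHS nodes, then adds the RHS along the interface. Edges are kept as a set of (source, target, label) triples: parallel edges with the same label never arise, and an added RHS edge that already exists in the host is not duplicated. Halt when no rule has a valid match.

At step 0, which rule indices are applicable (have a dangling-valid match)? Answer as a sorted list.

Answer: [R0]

Derivation:
R0: 6 valid matches — {0↦1, 1↦0, 2↦2}, {0↦1, 1↦0, 2↦3}, {0↦2, 1↦0, 2↦1} (+3 more)
R1: no valid match — LHS pattern not found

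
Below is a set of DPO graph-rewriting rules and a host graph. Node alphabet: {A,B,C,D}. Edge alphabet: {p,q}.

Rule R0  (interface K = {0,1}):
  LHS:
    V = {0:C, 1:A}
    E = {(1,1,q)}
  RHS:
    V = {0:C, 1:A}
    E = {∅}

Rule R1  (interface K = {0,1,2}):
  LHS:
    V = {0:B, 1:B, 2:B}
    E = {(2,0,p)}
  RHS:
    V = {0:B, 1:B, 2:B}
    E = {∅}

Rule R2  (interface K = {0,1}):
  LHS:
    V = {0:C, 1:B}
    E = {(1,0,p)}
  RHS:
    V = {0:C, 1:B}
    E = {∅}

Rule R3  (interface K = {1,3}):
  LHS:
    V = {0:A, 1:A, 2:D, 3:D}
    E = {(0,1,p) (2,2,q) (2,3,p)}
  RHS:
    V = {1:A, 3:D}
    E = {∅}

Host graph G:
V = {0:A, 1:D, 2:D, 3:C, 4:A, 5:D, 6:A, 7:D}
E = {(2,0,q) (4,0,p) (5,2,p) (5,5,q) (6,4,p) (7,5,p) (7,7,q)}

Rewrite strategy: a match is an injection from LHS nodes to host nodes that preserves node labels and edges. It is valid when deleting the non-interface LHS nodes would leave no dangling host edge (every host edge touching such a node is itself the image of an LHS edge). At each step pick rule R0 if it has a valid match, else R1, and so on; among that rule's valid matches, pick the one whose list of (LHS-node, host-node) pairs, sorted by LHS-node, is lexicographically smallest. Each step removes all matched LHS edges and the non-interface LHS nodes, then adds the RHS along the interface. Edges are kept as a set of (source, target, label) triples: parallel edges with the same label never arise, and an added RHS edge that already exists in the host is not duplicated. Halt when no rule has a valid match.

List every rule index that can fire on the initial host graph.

Answer: [R3]

Rewrite trace:
R0: no valid match — LHS pattern not found
R1: no valid match — LHS pattern not found
R2: no valid match — LHS pattern not found
R3: 1 valid match — {0↦6, 1↦4, 2↦7, 3↦5}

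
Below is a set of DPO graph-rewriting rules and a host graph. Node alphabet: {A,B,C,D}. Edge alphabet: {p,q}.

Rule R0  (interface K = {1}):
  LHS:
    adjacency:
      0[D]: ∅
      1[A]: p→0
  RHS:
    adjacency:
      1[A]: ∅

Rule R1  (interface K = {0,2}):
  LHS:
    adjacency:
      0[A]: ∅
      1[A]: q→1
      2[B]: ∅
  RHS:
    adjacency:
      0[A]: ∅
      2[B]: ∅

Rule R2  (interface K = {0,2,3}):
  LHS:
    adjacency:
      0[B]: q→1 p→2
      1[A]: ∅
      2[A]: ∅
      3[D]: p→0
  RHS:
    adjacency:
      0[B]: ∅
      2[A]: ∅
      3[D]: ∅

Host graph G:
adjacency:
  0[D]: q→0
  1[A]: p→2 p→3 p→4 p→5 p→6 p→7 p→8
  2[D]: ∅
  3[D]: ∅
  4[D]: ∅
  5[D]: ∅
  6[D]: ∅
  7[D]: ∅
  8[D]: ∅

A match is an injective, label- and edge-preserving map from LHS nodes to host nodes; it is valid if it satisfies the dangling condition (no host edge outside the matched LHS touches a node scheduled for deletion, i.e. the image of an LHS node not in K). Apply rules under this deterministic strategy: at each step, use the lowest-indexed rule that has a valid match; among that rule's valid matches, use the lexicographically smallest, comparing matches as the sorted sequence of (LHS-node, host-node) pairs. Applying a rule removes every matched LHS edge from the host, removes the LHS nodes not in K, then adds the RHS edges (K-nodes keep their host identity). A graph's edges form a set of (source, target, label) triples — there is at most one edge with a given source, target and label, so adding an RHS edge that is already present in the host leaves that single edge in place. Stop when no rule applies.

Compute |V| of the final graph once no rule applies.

Answer: 2

Rewrite trace:
start.  V:9 E:8  edges: 0-q->0 1-p->2 1-p->3 1-p->4 1-p->5 1-p->6 1-p->7 1-p->8
1. fire R0 via {0↦2, 1↦1}  →  V:8 E:7  edges: 0-q->0 1-p->3 1-p->4 1-p->5 1-p->6 1-p->7 1-p->8
2. fire R0 via {0↦3, 1↦1}  →  V:7 E:6  edges: 0-q->0 1-p->4 1-p->5 1-p->6 1-p->7 1-p->8
3. fire R0 via {0↦4, 1↦1}  →  V:6 E:5  edges: 0-q->0 1-p->5 1-p->6 1-p->7 1-p->8
4. fire R0 via {0↦5, 1↦1}  →  V:5 E:4  edges: 0-q->0 1-p->6 1-p->7 1-p->8
5. fire R0 via {0↦6, 1↦1}  →  V:4 E:3  edges: 0-q->0 1-p->7 1-p->8
6. fire R0 via {0↦7, 1↦1}  →  V:3 E:2  edges: 0-q->0 1-p->8
7. fire R0 via {0↦8, 1↦1}  →  V:2 E:1  edges: 0-q->0
halt: no rule applies after step 7
NF nodes: {0:D, 1:A}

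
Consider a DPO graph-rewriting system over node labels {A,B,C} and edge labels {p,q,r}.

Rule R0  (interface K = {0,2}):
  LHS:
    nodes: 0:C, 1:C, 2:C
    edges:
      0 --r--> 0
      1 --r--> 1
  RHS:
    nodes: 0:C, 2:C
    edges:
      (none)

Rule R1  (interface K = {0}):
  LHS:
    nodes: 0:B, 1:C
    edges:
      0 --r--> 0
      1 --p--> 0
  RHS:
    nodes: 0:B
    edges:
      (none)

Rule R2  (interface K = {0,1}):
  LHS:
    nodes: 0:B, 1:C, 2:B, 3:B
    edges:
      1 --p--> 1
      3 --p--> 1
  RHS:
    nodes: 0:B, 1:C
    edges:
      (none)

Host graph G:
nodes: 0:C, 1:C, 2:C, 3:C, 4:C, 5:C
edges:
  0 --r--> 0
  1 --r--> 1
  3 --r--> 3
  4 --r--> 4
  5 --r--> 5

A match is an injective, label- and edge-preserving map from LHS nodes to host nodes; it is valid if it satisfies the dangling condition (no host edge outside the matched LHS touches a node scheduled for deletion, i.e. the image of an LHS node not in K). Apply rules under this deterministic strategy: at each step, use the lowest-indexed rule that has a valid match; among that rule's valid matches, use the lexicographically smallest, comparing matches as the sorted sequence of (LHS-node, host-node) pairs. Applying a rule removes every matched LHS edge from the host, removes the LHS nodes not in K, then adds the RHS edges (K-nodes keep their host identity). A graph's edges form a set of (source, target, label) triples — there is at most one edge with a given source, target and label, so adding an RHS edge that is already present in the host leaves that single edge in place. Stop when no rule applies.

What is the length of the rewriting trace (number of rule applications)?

start.  V:6 E:5  edges: 0-r->0 1-r->1 3-r->3 4-r->4 5-r->5
1. fire R0 via {0↦0, 1↦1, 2↦2}  →  V:5 E:3  edges: 3-r->3 4-r->4 5-r->5
2. fire R0 via {0↦3, 1↦4, 2↦0}  →  V:4 E:1  edges: 5-r->5
halt: no rule applies after step 2

Answer: 2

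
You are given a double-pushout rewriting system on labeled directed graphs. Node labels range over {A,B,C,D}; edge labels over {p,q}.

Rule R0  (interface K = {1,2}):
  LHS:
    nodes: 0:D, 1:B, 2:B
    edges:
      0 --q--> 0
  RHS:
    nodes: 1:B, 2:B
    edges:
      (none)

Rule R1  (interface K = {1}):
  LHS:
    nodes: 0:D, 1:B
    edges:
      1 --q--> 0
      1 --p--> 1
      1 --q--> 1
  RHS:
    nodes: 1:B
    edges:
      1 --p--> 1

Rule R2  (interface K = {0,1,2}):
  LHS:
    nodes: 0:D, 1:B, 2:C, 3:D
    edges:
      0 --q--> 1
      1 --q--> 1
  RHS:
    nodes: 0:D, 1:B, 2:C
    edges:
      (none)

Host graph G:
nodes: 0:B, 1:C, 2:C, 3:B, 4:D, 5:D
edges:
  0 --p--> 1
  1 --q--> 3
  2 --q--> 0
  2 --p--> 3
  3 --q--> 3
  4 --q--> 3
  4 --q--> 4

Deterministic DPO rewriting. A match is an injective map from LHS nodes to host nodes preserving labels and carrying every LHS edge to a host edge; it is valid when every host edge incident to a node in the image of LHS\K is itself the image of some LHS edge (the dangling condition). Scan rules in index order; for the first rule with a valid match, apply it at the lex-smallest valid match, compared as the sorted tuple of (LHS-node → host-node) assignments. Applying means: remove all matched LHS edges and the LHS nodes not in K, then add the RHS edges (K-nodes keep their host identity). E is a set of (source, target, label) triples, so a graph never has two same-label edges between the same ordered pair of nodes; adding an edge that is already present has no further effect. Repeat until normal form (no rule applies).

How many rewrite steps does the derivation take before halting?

initial: |V|=6 |E|=7  E = 0-p->1 1-q->3 2-q->0 2-p->3 3-q->3 4-q->3 4-q->4
step 1: apply R2 at {0↦4, 1↦3, 2↦1, 3↦5}  → |V|=5 |E|=5  E = 0-p->1 1-q->3 2-q->0 2-p->3 4-q->4
step 2: apply R0 at {0↦4, 1↦0, 2↦3}  → |V|=4 |E|=4  E = 0-p->1 1-q->3 2-q->0 2-p->3
final graph: no rule applies after step 2

Answer: 2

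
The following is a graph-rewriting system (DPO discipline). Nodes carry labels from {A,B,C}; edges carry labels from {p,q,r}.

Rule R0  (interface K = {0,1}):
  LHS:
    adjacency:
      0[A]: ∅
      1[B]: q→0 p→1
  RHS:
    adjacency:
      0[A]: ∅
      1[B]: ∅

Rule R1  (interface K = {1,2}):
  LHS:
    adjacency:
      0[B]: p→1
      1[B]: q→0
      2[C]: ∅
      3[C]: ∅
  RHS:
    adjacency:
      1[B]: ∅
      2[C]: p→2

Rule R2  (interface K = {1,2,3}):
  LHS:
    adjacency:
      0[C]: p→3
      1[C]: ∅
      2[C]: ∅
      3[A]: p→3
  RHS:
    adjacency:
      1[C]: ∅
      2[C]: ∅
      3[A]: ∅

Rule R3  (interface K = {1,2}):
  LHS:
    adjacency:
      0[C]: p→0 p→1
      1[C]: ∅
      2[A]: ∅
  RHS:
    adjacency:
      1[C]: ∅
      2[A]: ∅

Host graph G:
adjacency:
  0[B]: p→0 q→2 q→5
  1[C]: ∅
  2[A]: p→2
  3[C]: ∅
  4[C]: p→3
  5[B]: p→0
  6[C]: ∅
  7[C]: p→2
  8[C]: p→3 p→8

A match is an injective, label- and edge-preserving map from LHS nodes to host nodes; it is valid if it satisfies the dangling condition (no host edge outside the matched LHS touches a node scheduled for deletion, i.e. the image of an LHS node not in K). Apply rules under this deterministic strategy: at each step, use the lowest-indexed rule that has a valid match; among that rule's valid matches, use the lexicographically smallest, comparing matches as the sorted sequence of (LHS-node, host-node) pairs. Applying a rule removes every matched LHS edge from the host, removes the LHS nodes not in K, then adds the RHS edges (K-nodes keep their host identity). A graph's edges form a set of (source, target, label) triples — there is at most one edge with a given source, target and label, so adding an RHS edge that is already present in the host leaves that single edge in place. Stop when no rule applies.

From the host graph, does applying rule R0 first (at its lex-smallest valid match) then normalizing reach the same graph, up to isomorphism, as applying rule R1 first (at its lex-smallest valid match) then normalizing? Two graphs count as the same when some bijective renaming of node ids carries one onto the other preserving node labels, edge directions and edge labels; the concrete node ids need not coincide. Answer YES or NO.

branch R0-first: apply at {0↦2, 1↦0} → |E|=7, then 3 more step(s) → NF |V|=5 |E|=2 V={0:B, 1:C, 2:A, 3:C, 4:C} E=1-p->1 4-p->3
branch R1-first: apply at {0↦5, 1↦0, 2↦1, 3↦6} → |E|=8, then 3 more step(s) → NF |V|=5 |E|=2 V={0:B, 1:C, 2:A, 3:C, 4:C} E=1-p->1 4-p->3
graphs isomorphic (equal up to label-preserving node renaming)

Answer: YES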